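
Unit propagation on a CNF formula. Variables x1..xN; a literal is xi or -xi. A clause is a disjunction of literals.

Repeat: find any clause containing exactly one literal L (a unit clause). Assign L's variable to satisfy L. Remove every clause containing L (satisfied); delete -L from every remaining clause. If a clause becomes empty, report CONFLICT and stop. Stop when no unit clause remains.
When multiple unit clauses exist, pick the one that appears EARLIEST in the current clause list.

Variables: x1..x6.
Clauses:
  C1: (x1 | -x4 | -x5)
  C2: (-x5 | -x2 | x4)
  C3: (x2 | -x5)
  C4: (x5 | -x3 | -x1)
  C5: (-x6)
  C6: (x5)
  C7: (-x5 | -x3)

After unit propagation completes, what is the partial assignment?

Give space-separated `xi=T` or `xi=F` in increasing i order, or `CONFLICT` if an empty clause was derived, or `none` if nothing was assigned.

unit clause [-6] forces x6=F; simplify:
  satisfied 1 clause(s); 6 remain; assigned so far: [6]
unit clause [5] forces x5=T; simplify:
  drop -5 from [1, -4, -5] -> [1, -4]
  drop -5 from [-5, -2, 4] -> [-2, 4]
  drop -5 from [2, -5] -> [2]
  drop -5 from [-5, -3] -> [-3]
  satisfied 2 clause(s); 4 remain; assigned so far: [5, 6]
unit clause [2] forces x2=T; simplify:
  drop -2 from [-2, 4] -> [4]
  satisfied 1 clause(s); 3 remain; assigned so far: [2, 5, 6]
unit clause [4] forces x4=T; simplify:
  drop -4 from [1, -4] -> [1]
  satisfied 1 clause(s); 2 remain; assigned so far: [2, 4, 5, 6]
unit clause [1] forces x1=T; simplify:
  satisfied 1 clause(s); 1 remain; assigned so far: [1, 2, 4, 5, 6]
unit clause [-3] forces x3=F; simplify:
  satisfied 1 clause(s); 0 remain; assigned so far: [1, 2, 3, 4, 5, 6]

Answer: x1=T x2=T x3=F x4=T x5=T x6=F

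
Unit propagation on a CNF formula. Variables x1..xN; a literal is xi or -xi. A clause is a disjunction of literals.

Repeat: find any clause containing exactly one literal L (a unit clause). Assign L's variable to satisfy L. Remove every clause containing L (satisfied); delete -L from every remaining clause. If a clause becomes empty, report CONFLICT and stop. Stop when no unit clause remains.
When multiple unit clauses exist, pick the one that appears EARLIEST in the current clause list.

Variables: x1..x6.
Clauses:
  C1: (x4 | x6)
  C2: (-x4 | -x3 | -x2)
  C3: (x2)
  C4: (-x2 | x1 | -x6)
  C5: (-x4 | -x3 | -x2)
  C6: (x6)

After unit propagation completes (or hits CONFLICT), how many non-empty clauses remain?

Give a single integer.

unit clause [2] forces x2=T; simplify:
  drop -2 from [-4, -3, -2] -> [-4, -3]
  drop -2 from [-2, 1, -6] -> [1, -6]
  drop -2 from [-4, -3, -2] -> [-4, -3]
  satisfied 1 clause(s); 5 remain; assigned so far: [2]
unit clause [6] forces x6=T; simplify:
  drop -6 from [1, -6] -> [1]
  satisfied 2 clause(s); 3 remain; assigned so far: [2, 6]
unit clause [1] forces x1=T; simplify:
  satisfied 1 clause(s); 2 remain; assigned so far: [1, 2, 6]

Answer: 2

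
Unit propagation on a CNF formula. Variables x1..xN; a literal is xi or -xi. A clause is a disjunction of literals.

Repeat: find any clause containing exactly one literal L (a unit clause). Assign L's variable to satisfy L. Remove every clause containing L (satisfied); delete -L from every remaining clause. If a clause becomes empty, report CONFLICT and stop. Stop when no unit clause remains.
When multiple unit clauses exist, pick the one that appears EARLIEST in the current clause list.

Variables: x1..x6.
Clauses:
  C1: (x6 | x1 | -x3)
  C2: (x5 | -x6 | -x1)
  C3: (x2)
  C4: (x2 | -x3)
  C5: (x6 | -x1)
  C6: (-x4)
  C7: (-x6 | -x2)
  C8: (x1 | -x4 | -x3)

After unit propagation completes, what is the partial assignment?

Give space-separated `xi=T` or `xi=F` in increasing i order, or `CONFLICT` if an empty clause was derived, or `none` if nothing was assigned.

Answer: x1=F x2=T x3=F x4=F x6=F

Derivation:
unit clause [2] forces x2=T; simplify:
  drop -2 from [-6, -2] -> [-6]
  satisfied 2 clause(s); 6 remain; assigned so far: [2]
unit clause [-4] forces x4=F; simplify:
  satisfied 2 clause(s); 4 remain; assigned so far: [2, 4]
unit clause [-6] forces x6=F; simplify:
  drop 6 from [6, 1, -3] -> [1, -3]
  drop 6 from [6, -1] -> [-1]
  satisfied 2 clause(s); 2 remain; assigned so far: [2, 4, 6]
unit clause [-1] forces x1=F; simplify:
  drop 1 from [1, -3] -> [-3]
  satisfied 1 clause(s); 1 remain; assigned so far: [1, 2, 4, 6]
unit clause [-3] forces x3=F; simplify:
  satisfied 1 clause(s); 0 remain; assigned so far: [1, 2, 3, 4, 6]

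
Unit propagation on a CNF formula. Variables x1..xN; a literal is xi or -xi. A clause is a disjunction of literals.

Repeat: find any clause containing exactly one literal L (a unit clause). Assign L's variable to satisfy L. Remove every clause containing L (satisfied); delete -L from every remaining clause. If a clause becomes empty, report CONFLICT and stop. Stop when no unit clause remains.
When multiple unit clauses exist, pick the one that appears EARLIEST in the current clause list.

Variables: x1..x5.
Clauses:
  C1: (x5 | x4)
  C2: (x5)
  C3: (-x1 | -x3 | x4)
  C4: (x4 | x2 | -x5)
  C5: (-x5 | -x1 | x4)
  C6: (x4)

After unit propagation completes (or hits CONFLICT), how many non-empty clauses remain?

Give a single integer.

Answer: 0

Derivation:
unit clause [5] forces x5=T; simplify:
  drop -5 from [4, 2, -5] -> [4, 2]
  drop -5 from [-5, -1, 4] -> [-1, 4]
  satisfied 2 clause(s); 4 remain; assigned so far: [5]
unit clause [4] forces x4=T; simplify:
  satisfied 4 clause(s); 0 remain; assigned so far: [4, 5]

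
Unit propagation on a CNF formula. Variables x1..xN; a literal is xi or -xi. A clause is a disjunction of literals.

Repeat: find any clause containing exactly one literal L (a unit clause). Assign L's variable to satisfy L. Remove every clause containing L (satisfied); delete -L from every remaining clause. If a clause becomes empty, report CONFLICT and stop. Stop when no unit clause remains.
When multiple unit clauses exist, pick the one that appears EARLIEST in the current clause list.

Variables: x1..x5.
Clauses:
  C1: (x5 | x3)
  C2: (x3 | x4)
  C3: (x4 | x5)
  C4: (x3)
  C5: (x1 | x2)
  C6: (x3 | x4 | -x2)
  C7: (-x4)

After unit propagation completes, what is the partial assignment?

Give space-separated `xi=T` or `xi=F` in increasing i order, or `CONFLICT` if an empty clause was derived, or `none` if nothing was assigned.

unit clause [3] forces x3=T; simplify:
  satisfied 4 clause(s); 3 remain; assigned so far: [3]
unit clause [-4] forces x4=F; simplify:
  drop 4 from [4, 5] -> [5]
  satisfied 1 clause(s); 2 remain; assigned so far: [3, 4]
unit clause [5] forces x5=T; simplify:
  satisfied 1 clause(s); 1 remain; assigned so far: [3, 4, 5]

Answer: x3=T x4=F x5=T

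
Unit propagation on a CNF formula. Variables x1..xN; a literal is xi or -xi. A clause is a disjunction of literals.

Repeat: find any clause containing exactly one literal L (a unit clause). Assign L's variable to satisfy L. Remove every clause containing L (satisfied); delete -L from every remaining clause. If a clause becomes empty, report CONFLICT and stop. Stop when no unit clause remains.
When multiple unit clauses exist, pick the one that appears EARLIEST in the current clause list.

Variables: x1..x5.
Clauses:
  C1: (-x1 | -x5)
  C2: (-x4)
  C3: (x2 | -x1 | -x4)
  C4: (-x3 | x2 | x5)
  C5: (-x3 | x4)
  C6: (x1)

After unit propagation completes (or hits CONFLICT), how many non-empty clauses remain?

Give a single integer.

Answer: 0

Derivation:
unit clause [-4] forces x4=F; simplify:
  drop 4 from [-3, 4] -> [-3]
  satisfied 2 clause(s); 4 remain; assigned so far: [4]
unit clause [-3] forces x3=F; simplify:
  satisfied 2 clause(s); 2 remain; assigned so far: [3, 4]
unit clause [1] forces x1=T; simplify:
  drop -1 from [-1, -5] -> [-5]
  satisfied 1 clause(s); 1 remain; assigned so far: [1, 3, 4]
unit clause [-5] forces x5=F; simplify:
  satisfied 1 clause(s); 0 remain; assigned so far: [1, 3, 4, 5]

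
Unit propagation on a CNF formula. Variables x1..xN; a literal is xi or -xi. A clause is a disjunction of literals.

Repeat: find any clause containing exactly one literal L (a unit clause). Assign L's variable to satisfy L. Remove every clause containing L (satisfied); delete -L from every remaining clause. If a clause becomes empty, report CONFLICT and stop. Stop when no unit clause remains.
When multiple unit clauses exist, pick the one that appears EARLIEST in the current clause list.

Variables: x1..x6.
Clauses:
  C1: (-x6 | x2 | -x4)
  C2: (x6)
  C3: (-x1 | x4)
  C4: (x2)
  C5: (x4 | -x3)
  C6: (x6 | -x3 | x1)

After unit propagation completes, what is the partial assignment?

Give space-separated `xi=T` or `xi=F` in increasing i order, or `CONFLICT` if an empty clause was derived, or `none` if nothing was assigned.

Answer: x2=T x6=T

Derivation:
unit clause [6] forces x6=T; simplify:
  drop -6 from [-6, 2, -4] -> [2, -4]
  satisfied 2 clause(s); 4 remain; assigned so far: [6]
unit clause [2] forces x2=T; simplify:
  satisfied 2 clause(s); 2 remain; assigned so far: [2, 6]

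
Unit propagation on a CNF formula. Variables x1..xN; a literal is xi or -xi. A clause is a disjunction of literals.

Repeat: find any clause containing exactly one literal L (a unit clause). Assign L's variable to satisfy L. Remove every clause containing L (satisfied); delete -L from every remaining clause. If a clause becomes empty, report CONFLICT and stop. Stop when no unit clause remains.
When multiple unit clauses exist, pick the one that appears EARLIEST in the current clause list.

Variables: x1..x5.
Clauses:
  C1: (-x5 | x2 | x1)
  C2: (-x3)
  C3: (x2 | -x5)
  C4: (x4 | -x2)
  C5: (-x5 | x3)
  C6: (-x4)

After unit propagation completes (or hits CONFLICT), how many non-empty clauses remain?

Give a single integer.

unit clause [-3] forces x3=F; simplify:
  drop 3 from [-5, 3] -> [-5]
  satisfied 1 clause(s); 5 remain; assigned so far: [3]
unit clause [-5] forces x5=F; simplify:
  satisfied 3 clause(s); 2 remain; assigned so far: [3, 5]
unit clause [-4] forces x4=F; simplify:
  drop 4 from [4, -2] -> [-2]
  satisfied 1 clause(s); 1 remain; assigned so far: [3, 4, 5]
unit clause [-2] forces x2=F; simplify:
  satisfied 1 clause(s); 0 remain; assigned so far: [2, 3, 4, 5]

Answer: 0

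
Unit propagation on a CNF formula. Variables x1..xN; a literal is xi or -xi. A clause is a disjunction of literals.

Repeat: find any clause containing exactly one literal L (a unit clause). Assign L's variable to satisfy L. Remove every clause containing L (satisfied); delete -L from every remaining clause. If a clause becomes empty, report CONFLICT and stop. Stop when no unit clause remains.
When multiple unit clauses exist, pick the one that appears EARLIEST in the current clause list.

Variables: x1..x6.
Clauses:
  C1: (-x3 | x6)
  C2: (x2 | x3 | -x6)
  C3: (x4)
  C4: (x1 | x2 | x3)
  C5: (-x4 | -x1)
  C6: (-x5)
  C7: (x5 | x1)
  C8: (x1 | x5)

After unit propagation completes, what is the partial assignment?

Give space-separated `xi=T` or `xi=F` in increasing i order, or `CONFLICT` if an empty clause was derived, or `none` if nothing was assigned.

Answer: CONFLICT

Derivation:
unit clause [4] forces x4=T; simplify:
  drop -4 from [-4, -1] -> [-1]
  satisfied 1 clause(s); 7 remain; assigned so far: [4]
unit clause [-1] forces x1=F; simplify:
  drop 1 from [1, 2, 3] -> [2, 3]
  drop 1 from [5, 1] -> [5]
  drop 1 from [1, 5] -> [5]
  satisfied 1 clause(s); 6 remain; assigned so far: [1, 4]
unit clause [-5] forces x5=F; simplify:
  drop 5 from [5] -> [] (empty!)
  drop 5 from [5] -> [] (empty!)
  satisfied 1 clause(s); 5 remain; assigned so far: [1, 4, 5]
CONFLICT (empty clause)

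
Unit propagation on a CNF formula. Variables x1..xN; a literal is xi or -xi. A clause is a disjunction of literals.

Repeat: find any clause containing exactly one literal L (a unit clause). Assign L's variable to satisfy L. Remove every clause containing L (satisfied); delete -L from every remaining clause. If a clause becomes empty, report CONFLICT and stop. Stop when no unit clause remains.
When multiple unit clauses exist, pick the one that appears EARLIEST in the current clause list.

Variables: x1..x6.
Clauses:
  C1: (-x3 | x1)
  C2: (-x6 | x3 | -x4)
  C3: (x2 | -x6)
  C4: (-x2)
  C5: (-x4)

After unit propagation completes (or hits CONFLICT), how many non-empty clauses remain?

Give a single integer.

Answer: 1

Derivation:
unit clause [-2] forces x2=F; simplify:
  drop 2 from [2, -6] -> [-6]
  satisfied 1 clause(s); 4 remain; assigned so far: [2]
unit clause [-6] forces x6=F; simplify:
  satisfied 2 clause(s); 2 remain; assigned so far: [2, 6]
unit clause [-4] forces x4=F; simplify:
  satisfied 1 clause(s); 1 remain; assigned so far: [2, 4, 6]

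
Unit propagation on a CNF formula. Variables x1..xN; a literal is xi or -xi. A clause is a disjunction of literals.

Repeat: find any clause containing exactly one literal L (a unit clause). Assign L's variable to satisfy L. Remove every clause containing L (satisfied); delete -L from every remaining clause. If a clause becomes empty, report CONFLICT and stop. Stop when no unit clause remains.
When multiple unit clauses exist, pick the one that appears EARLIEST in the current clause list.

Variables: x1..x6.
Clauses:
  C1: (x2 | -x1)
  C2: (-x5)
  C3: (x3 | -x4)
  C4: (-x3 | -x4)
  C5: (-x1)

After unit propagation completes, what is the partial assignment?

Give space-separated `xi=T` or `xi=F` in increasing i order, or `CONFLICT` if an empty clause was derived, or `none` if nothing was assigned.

Answer: x1=F x5=F

Derivation:
unit clause [-5] forces x5=F; simplify:
  satisfied 1 clause(s); 4 remain; assigned so far: [5]
unit clause [-1] forces x1=F; simplify:
  satisfied 2 clause(s); 2 remain; assigned so far: [1, 5]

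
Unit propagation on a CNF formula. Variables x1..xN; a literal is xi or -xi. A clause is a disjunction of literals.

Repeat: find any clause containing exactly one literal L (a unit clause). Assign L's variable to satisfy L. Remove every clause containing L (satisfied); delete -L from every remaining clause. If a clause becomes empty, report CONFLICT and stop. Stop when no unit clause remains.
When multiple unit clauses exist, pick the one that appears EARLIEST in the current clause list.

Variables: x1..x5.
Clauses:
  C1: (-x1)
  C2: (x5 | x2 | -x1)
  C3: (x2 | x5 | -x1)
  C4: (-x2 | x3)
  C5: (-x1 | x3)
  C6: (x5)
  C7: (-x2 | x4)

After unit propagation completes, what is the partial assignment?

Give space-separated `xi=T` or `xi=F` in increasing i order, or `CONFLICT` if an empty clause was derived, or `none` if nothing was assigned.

Answer: x1=F x5=T

Derivation:
unit clause [-1] forces x1=F; simplify:
  satisfied 4 clause(s); 3 remain; assigned so far: [1]
unit clause [5] forces x5=T; simplify:
  satisfied 1 clause(s); 2 remain; assigned so far: [1, 5]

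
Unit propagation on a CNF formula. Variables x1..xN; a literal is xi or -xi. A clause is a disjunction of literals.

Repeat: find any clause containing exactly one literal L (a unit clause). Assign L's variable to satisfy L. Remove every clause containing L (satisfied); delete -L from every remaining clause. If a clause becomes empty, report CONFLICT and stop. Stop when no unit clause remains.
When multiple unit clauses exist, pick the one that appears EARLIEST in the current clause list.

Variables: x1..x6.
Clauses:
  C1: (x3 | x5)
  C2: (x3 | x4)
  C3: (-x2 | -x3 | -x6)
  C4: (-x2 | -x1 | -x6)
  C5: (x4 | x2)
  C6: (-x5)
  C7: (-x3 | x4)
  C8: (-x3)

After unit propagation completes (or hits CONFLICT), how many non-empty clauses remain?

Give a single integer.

unit clause [-5] forces x5=F; simplify:
  drop 5 from [3, 5] -> [3]
  satisfied 1 clause(s); 7 remain; assigned so far: [5]
unit clause [3] forces x3=T; simplify:
  drop -3 from [-2, -3, -6] -> [-2, -6]
  drop -3 from [-3, 4] -> [4]
  drop -3 from [-3] -> [] (empty!)
  satisfied 2 clause(s); 5 remain; assigned so far: [3, 5]
CONFLICT (empty clause)

Answer: 4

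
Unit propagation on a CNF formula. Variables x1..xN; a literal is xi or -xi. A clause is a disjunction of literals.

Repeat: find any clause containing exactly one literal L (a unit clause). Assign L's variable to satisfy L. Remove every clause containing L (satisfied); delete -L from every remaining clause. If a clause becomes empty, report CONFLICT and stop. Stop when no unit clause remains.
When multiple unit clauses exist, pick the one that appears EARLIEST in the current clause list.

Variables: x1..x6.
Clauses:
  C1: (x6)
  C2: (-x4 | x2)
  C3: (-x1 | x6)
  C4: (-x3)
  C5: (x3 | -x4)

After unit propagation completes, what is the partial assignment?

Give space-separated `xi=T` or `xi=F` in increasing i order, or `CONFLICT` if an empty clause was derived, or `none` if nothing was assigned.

unit clause [6] forces x6=T; simplify:
  satisfied 2 clause(s); 3 remain; assigned so far: [6]
unit clause [-3] forces x3=F; simplify:
  drop 3 from [3, -4] -> [-4]
  satisfied 1 clause(s); 2 remain; assigned so far: [3, 6]
unit clause [-4] forces x4=F; simplify:
  satisfied 2 clause(s); 0 remain; assigned so far: [3, 4, 6]

Answer: x3=F x4=F x6=T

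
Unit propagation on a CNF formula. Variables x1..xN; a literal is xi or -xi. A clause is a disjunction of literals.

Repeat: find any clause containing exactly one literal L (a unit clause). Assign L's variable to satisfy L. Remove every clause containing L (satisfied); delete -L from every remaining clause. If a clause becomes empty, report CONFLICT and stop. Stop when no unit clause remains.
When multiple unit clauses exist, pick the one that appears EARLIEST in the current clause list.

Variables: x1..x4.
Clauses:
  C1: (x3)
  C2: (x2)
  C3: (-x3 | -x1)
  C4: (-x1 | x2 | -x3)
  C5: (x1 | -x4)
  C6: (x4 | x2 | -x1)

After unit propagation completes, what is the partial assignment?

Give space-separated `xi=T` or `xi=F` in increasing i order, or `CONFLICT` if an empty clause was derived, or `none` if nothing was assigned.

Answer: x1=F x2=T x3=T x4=F

Derivation:
unit clause [3] forces x3=T; simplify:
  drop -3 from [-3, -1] -> [-1]
  drop -3 from [-1, 2, -3] -> [-1, 2]
  satisfied 1 clause(s); 5 remain; assigned so far: [3]
unit clause [2] forces x2=T; simplify:
  satisfied 3 clause(s); 2 remain; assigned so far: [2, 3]
unit clause [-1] forces x1=F; simplify:
  drop 1 from [1, -4] -> [-4]
  satisfied 1 clause(s); 1 remain; assigned so far: [1, 2, 3]
unit clause [-4] forces x4=F; simplify:
  satisfied 1 clause(s); 0 remain; assigned so far: [1, 2, 3, 4]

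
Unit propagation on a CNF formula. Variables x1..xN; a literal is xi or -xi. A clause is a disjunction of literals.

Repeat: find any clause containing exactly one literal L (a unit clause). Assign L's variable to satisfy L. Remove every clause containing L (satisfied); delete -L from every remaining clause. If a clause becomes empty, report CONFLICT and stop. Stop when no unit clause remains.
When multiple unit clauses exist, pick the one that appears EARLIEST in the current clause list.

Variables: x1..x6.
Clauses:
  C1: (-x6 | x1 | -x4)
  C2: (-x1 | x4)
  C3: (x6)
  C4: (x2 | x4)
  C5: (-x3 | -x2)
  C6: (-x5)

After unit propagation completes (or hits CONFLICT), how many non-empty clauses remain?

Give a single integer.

unit clause [6] forces x6=T; simplify:
  drop -6 from [-6, 1, -4] -> [1, -4]
  satisfied 1 clause(s); 5 remain; assigned so far: [6]
unit clause [-5] forces x5=F; simplify:
  satisfied 1 clause(s); 4 remain; assigned so far: [5, 6]

Answer: 4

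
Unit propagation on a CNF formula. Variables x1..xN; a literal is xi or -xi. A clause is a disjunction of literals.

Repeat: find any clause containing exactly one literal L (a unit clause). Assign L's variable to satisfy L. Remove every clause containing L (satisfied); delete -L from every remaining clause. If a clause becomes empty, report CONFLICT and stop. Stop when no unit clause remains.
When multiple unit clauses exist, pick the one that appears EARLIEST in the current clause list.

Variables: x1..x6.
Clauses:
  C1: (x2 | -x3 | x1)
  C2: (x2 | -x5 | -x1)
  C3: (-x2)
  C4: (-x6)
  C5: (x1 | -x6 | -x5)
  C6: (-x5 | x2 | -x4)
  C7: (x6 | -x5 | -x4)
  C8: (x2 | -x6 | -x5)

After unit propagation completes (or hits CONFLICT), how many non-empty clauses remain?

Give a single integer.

unit clause [-2] forces x2=F; simplify:
  drop 2 from [2, -3, 1] -> [-3, 1]
  drop 2 from [2, -5, -1] -> [-5, -1]
  drop 2 from [-5, 2, -4] -> [-5, -4]
  drop 2 from [2, -6, -5] -> [-6, -5]
  satisfied 1 clause(s); 7 remain; assigned so far: [2]
unit clause [-6] forces x6=F; simplify:
  drop 6 from [6, -5, -4] -> [-5, -4]
  satisfied 3 clause(s); 4 remain; assigned so far: [2, 6]

Answer: 4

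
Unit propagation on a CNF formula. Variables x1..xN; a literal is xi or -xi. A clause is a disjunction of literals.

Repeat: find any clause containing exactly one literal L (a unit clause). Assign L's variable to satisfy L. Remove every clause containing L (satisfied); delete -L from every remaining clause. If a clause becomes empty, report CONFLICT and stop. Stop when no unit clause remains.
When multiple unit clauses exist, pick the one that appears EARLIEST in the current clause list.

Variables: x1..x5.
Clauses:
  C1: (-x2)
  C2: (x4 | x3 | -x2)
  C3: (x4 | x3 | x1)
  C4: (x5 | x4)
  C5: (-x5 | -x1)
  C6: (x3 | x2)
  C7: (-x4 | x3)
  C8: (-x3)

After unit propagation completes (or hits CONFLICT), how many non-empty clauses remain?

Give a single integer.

unit clause [-2] forces x2=F; simplify:
  drop 2 from [3, 2] -> [3]
  satisfied 2 clause(s); 6 remain; assigned so far: [2]
unit clause [3] forces x3=T; simplify:
  drop -3 from [-3] -> [] (empty!)
  satisfied 3 clause(s); 3 remain; assigned so far: [2, 3]
CONFLICT (empty clause)

Answer: 2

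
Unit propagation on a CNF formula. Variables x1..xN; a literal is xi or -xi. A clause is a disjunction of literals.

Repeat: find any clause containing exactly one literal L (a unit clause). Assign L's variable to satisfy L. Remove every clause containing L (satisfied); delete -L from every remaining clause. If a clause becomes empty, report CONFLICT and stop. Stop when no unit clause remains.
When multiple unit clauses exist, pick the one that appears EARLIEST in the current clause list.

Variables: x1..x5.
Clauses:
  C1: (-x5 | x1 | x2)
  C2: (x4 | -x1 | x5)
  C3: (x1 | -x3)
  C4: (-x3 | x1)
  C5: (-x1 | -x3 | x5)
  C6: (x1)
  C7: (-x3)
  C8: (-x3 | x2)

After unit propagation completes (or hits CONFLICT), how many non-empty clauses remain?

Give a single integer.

Answer: 1

Derivation:
unit clause [1] forces x1=T; simplify:
  drop -1 from [4, -1, 5] -> [4, 5]
  drop -1 from [-1, -3, 5] -> [-3, 5]
  satisfied 4 clause(s); 4 remain; assigned so far: [1]
unit clause [-3] forces x3=F; simplify:
  satisfied 3 clause(s); 1 remain; assigned so far: [1, 3]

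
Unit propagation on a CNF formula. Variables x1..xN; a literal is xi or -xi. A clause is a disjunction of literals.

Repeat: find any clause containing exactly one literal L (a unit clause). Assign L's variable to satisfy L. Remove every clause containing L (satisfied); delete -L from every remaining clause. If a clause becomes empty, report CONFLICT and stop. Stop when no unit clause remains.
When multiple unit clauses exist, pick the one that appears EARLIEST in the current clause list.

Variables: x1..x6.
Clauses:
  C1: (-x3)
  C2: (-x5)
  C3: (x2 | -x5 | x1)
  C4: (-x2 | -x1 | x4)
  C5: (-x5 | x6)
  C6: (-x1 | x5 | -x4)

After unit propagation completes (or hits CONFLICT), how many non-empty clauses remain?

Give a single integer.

Answer: 2

Derivation:
unit clause [-3] forces x3=F; simplify:
  satisfied 1 clause(s); 5 remain; assigned so far: [3]
unit clause [-5] forces x5=F; simplify:
  drop 5 from [-1, 5, -4] -> [-1, -4]
  satisfied 3 clause(s); 2 remain; assigned so far: [3, 5]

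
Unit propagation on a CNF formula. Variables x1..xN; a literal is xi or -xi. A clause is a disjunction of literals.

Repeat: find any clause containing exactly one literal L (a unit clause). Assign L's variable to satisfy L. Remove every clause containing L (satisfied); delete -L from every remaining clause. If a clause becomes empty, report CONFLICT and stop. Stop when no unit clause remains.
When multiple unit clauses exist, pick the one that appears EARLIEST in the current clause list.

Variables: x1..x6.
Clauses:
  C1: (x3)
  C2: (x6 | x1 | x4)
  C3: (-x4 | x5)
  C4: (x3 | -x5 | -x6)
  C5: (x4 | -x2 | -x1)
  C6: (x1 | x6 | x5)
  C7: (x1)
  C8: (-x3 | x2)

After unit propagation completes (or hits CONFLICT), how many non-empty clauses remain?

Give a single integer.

unit clause [3] forces x3=T; simplify:
  drop -3 from [-3, 2] -> [2]
  satisfied 2 clause(s); 6 remain; assigned so far: [3]
unit clause [1] forces x1=T; simplify:
  drop -1 from [4, -2, -1] -> [4, -2]
  satisfied 3 clause(s); 3 remain; assigned so far: [1, 3]
unit clause [2] forces x2=T; simplify:
  drop -2 from [4, -2] -> [4]
  satisfied 1 clause(s); 2 remain; assigned so far: [1, 2, 3]
unit clause [4] forces x4=T; simplify:
  drop -4 from [-4, 5] -> [5]
  satisfied 1 clause(s); 1 remain; assigned so far: [1, 2, 3, 4]
unit clause [5] forces x5=T; simplify:
  satisfied 1 clause(s); 0 remain; assigned so far: [1, 2, 3, 4, 5]

Answer: 0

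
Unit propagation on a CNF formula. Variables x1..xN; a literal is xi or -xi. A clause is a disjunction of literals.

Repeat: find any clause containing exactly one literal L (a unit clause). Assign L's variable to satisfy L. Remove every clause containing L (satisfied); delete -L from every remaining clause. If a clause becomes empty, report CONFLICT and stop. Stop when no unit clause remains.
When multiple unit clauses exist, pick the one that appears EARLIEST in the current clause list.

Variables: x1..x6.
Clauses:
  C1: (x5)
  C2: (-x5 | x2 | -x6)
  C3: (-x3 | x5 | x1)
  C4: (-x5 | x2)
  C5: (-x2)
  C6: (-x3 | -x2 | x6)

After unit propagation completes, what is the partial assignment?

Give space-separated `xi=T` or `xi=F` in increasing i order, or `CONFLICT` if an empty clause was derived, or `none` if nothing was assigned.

unit clause [5] forces x5=T; simplify:
  drop -5 from [-5, 2, -6] -> [2, -6]
  drop -5 from [-5, 2] -> [2]
  satisfied 2 clause(s); 4 remain; assigned so far: [5]
unit clause [2] forces x2=T; simplify:
  drop -2 from [-2] -> [] (empty!)
  drop -2 from [-3, -2, 6] -> [-3, 6]
  satisfied 2 clause(s); 2 remain; assigned so far: [2, 5]
CONFLICT (empty clause)

Answer: CONFLICT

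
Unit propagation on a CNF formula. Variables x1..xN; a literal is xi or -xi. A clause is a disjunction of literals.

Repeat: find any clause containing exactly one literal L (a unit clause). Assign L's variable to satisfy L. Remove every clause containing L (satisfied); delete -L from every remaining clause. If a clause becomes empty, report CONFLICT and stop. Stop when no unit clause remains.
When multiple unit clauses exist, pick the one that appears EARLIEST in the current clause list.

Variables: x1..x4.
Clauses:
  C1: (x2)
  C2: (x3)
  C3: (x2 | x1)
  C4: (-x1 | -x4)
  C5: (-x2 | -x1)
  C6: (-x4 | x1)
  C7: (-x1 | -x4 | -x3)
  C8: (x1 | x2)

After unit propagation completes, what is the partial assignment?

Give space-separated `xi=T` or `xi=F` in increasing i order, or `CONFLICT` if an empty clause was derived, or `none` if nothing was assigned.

Answer: x1=F x2=T x3=T x4=F

Derivation:
unit clause [2] forces x2=T; simplify:
  drop -2 from [-2, -1] -> [-1]
  satisfied 3 clause(s); 5 remain; assigned so far: [2]
unit clause [3] forces x3=T; simplify:
  drop -3 from [-1, -4, -3] -> [-1, -4]
  satisfied 1 clause(s); 4 remain; assigned so far: [2, 3]
unit clause [-1] forces x1=F; simplify:
  drop 1 from [-4, 1] -> [-4]
  satisfied 3 clause(s); 1 remain; assigned so far: [1, 2, 3]
unit clause [-4] forces x4=F; simplify:
  satisfied 1 clause(s); 0 remain; assigned so far: [1, 2, 3, 4]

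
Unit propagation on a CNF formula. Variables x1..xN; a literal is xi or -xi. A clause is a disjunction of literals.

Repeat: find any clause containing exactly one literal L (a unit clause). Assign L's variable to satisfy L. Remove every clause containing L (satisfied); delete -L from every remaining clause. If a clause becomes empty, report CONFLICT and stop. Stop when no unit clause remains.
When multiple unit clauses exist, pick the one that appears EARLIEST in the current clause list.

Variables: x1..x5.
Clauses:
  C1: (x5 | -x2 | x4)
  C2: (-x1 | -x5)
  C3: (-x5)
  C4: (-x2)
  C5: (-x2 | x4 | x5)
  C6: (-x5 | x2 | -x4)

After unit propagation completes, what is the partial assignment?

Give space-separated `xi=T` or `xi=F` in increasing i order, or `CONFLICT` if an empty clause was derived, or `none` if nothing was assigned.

Answer: x2=F x5=F

Derivation:
unit clause [-5] forces x5=F; simplify:
  drop 5 from [5, -2, 4] -> [-2, 4]
  drop 5 from [-2, 4, 5] -> [-2, 4]
  satisfied 3 clause(s); 3 remain; assigned so far: [5]
unit clause [-2] forces x2=F; simplify:
  satisfied 3 clause(s); 0 remain; assigned so far: [2, 5]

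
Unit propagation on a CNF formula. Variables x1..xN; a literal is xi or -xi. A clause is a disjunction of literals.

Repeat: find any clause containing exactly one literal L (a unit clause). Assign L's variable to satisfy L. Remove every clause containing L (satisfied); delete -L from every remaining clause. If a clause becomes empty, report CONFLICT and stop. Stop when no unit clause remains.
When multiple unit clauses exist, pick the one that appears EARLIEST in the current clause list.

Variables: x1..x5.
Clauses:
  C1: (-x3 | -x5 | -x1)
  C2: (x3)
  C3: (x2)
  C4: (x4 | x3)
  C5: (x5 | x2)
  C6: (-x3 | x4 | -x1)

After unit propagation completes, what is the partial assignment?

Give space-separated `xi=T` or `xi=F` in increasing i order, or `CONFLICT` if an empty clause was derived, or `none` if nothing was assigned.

Answer: x2=T x3=T

Derivation:
unit clause [3] forces x3=T; simplify:
  drop -3 from [-3, -5, -1] -> [-5, -1]
  drop -3 from [-3, 4, -1] -> [4, -1]
  satisfied 2 clause(s); 4 remain; assigned so far: [3]
unit clause [2] forces x2=T; simplify:
  satisfied 2 clause(s); 2 remain; assigned so far: [2, 3]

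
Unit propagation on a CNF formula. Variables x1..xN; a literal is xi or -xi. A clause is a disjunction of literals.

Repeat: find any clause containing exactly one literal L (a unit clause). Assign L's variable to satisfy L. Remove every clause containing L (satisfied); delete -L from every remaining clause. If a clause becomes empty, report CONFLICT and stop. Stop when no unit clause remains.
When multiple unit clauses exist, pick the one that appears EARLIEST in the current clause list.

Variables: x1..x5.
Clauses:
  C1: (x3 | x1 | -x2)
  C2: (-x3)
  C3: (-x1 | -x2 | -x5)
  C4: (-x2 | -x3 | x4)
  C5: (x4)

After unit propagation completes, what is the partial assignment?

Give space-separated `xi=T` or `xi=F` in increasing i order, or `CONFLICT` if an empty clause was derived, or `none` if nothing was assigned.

Answer: x3=F x4=T

Derivation:
unit clause [-3] forces x3=F; simplify:
  drop 3 from [3, 1, -2] -> [1, -2]
  satisfied 2 clause(s); 3 remain; assigned so far: [3]
unit clause [4] forces x4=T; simplify:
  satisfied 1 clause(s); 2 remain; assigned so far: [3, 4]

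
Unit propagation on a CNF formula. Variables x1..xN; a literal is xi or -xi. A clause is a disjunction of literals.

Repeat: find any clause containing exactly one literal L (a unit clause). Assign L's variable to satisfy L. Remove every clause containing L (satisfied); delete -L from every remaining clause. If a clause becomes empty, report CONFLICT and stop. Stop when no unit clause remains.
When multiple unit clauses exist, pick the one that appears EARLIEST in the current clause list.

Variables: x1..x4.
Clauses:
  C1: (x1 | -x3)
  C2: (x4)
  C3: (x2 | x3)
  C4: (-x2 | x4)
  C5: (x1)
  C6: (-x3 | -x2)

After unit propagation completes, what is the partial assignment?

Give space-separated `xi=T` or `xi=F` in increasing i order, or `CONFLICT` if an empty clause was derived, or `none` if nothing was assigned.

Answer: x1=T x4=T

Derivation:
unit clause [4] forces x4=T; simplify:
  satisfied 2 clause(s); 4 remain; assigned so far: [4]
unit clause [1] forces x1=T; simplify:
  satisfied 2 clause(s); 2 remain; assigned so far: [1, 4]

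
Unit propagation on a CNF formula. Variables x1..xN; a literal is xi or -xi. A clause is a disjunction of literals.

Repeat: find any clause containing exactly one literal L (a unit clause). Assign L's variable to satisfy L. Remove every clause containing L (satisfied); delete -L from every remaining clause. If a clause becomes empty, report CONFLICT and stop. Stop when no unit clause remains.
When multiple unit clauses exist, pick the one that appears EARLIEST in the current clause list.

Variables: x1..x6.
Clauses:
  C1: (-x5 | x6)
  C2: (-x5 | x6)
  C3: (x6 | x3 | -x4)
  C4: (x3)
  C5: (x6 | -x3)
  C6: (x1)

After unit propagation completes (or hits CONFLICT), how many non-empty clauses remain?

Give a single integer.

Answer: 0

Derivation:
unit clause [3] forces x3=T; simplify:
  drop -3 from [6, -3] -> [6]
  satisfied 2 clause(s); 4 remain; assigned so far: [3]
unit clause [6] forces x6=T; simplify:
  satisfied 3 clause(s); 1 remain; assigned so far: [3, 6]
unit clause [1] forces x1=T; simplify:
  satisfied 1 clause(s); 0 remain; assigned so far: [1, 3, 6]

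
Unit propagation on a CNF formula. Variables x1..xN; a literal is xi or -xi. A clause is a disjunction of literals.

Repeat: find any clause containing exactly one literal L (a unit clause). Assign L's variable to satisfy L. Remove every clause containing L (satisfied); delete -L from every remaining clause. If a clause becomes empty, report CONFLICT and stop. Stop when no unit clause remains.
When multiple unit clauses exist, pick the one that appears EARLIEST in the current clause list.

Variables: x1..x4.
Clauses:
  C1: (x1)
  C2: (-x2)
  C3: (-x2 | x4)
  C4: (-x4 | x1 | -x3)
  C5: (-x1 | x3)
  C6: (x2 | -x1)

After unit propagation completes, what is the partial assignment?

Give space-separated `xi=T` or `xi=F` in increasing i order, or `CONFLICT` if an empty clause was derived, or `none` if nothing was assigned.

Answer: CONFLICT

Derivation:
unit clause [1] forces x1=T; simplify:
  drop -1 from [-1, 3] -> [3]
  drop -1 from [2, -1] -> [2]
  satisfied 2 clause(s); 4 remain; assigned so far: [1]
unit clause [-2] forces x2=F; simplify:
  drop 2 from [2] -> [] (empty!)
  satisfied 2 clause(s); 2 remain; assigned so far: [1, 2]
CONFLICT (empty clause)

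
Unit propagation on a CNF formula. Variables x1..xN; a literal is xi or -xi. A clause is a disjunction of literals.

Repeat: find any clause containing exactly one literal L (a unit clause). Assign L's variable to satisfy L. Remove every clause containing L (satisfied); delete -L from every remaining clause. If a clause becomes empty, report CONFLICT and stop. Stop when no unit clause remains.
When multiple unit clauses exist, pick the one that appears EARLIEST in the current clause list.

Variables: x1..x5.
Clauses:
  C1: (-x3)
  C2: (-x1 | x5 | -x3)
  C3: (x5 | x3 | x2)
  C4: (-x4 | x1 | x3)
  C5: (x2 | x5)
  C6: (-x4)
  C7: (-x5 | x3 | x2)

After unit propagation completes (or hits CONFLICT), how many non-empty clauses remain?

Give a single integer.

unit clause [-3] forces x3=F; simplify:
  drop 3 from [5, 3, 2] -> [5, 2]
  drop 3 from [-4, 1, 3] -> [-4, 1]
  drop 3 from [-5, 3, 2] -> [-5, 2]
  satisfied 2 clause(s); 5 remain; assigned so far: [3]
unit clause [-4] forces x4=F; simplify:
  satisfied 2 clause(s); 3 remain; assigned so far: [3, 4]

Answer: 3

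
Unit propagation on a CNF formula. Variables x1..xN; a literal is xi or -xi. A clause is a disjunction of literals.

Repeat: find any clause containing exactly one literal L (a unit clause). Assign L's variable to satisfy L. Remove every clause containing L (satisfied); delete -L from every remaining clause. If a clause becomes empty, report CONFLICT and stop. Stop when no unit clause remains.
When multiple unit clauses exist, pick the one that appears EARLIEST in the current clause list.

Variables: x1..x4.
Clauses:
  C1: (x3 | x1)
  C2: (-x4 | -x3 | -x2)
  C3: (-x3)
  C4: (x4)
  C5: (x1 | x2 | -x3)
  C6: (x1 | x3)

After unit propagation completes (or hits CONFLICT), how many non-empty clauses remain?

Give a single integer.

Answer: 0

Derivation:
unit clause [-3] forces x3=F; simplify:
  drop 3 from [3, 1] -> [1]
  drop 3 from [1, 3] -> [1]
  satisfied 3 clause(s); 3 remain; assigned so far: [3]
unit clause [1] forces x1=T; simplify:
  satisfied 2 clause(s); 1 remain; assigned so far: [1, 3]
unit clause [4] forces x4=T; simplify:
  satisfied 1 clause(s); 0 remain; assigned so far: [1, 3, 4]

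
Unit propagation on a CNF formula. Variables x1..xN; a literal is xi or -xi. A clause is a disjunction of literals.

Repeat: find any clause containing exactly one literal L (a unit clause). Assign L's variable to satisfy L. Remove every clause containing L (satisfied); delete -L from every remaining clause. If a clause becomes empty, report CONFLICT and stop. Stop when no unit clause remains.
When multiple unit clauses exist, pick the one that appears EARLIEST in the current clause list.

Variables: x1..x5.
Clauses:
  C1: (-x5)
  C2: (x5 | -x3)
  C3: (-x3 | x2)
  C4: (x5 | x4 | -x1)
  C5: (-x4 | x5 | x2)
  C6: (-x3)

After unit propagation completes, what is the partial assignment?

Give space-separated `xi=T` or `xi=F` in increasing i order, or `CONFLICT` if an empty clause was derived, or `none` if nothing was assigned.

unit clause [-5] forces x5=F; simplify:
  drop 5 from [5, -3] -> [-3]
  drop 5 from [5, 4, -1] -> [4, -1]
  drop 5 from [-4, 5, 2] -> [-4, 2]
  satisfied 1 clause(s); 5 remain; assigned so far: [5]
unit clause [-3] forces x3=F; simplify:
  satisfied 3 clause(s); 2 remain; assigned so far: [3, 5]

Answer: x3=F x5=F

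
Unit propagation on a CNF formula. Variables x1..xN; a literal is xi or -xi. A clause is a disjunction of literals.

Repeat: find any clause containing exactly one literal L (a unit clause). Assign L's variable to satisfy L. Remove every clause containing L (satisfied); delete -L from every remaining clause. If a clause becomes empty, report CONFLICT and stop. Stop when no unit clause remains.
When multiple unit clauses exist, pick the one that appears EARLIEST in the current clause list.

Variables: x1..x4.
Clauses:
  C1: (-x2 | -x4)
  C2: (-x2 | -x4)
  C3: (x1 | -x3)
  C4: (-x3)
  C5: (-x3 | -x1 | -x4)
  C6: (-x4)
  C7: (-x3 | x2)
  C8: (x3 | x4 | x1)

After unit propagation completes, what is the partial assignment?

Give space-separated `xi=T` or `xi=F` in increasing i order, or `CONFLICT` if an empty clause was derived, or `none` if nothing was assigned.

unit clause [-3] forces x3=F; simplify:
  drop 3 from [3, 4, 1] -> [4, 1]
  satisfied 4 clause(s); 4 remain; assigned so far: [3]
unit clause [-4] forces x4=F; simplify:
  drop 4 from [4, 1] -> [1]
  satisfied 3 clause(s); 1 remain; assigned so far: [3, 4]
unit clause [1] forces x1=T; simplify:
  satisfied 1 clause(s); 0 remain; assigned so far: [1, 3, 4]

Answer: x1=T x3=F x4=F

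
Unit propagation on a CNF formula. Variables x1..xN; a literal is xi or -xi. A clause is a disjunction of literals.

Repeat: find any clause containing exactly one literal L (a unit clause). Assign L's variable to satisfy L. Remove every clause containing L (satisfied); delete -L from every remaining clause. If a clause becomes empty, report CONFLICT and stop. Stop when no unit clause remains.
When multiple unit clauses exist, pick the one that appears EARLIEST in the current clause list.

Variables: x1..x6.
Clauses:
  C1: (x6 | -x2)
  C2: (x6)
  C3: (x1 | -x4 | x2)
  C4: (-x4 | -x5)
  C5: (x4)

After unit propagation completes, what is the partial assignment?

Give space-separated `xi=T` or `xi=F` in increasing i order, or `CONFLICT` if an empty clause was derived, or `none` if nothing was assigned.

Answer: x4=T x5=F x6=T

Derivation:
unit clause [6] forces x6=T; simplify:
  satisfied 2 clause(s); 3 remain; assigned so far: [6]
unit clause [4] forces x4=T; simplify:
  drop -4 from [1, -4, 2] -> [1, 2]
  drop -4 from [-4, -5] -> [-5]
  satisfied 1 clause(s); 2 remain; assigned so far: [4, 6]
unit clause [-5] forces x5=F; simplify:
  satisfied 1 clause(s); 1 remain; assigned so far: [4, 5, 6]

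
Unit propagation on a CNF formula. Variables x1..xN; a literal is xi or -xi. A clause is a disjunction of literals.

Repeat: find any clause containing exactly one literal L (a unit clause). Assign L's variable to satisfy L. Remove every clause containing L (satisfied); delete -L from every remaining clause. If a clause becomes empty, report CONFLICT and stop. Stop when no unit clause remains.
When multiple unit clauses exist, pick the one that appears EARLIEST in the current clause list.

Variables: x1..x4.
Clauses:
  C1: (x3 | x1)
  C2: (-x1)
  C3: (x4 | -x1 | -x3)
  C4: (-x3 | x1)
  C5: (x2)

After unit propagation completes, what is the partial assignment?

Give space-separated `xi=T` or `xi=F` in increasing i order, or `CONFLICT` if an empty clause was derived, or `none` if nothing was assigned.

unit clause [-1] forces x1=F; simplify:
  drop 1 from [3, 1] -> [3]
  drop 1 from [-3, 1] -> [-3]
  satisfied 2 clause(s); 3 remain; assigned so far: [1]
unit clause [3] forces x3=T; simplify:
  drop -3 from [-3] -> [] (empty!)
  satisfied 1 clause(s); 2 remain; assigned so far: [1, 3]
CONFLICT (empty clause)

Answer: CONFLICT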